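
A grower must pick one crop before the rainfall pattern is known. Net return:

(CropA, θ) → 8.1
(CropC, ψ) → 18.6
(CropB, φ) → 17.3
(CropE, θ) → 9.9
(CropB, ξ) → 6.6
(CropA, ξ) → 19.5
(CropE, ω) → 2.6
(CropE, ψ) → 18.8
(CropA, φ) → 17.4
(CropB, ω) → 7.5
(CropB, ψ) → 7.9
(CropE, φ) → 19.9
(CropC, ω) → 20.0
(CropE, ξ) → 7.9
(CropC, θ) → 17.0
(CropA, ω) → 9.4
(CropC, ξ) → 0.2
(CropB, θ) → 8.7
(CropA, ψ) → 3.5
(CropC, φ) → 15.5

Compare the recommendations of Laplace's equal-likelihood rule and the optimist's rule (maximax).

Row averages: CropE=11.82, CropA=11.58, CropC=14.26, CropB=9.6
Highest average = 14.26 → CropC.
Row maxima: CropE=19.9, CropA=19.5, CropC=20.0, CropB=17.3
Best best-case = 20.0 → CropC.

laplace → CropC; maximax → CropC (agree)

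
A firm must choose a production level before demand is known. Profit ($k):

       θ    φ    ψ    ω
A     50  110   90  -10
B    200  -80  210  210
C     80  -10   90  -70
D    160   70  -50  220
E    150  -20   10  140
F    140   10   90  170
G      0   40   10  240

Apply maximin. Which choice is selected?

Row minima: A=-10, B=-80, C=-70, D=-50, E=-20, F=10, G=0
Best worst-case = 10 → F.

F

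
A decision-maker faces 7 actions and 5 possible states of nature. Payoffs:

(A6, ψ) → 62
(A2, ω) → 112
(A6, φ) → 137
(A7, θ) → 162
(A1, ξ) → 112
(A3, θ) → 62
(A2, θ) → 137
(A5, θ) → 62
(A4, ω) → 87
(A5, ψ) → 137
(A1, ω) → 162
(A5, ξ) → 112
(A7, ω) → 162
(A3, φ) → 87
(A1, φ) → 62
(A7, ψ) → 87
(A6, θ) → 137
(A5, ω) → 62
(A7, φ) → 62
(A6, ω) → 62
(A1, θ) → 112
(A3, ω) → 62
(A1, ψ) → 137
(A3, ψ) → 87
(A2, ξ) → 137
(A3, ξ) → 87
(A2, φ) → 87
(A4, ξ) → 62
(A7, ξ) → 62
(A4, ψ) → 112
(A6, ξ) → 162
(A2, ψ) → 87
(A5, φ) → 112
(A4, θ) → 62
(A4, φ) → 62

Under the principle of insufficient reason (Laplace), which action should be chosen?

A1

Row averages: A1=117, A2=112, A3=77, A4=77, A5=97, A6=112, A7=107
Highest average = 117 → A1.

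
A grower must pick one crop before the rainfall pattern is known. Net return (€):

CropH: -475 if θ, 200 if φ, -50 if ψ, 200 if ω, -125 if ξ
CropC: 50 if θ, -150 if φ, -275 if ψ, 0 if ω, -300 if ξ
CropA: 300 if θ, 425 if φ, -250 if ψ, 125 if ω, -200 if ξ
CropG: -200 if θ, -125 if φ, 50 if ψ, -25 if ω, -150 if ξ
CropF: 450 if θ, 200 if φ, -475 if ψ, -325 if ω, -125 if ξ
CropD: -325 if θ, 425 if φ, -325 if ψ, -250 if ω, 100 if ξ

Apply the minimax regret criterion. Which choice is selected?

CropA

Column bests: θ=450, φ=425, ψ=50, ω=200, ξ=100.
CropH regrets: 925, 225, 100, 0, 225 → max 925
CropC regrets: 400, 575, 325, 200, 400 → max 575
CropA regrets: 150, 0, 300, 75, 300 → max 300
CropG regrets: 650, 550, 0, 225, 250 → max 650
CropF regrets: 0, 225, 525, 525, 225 → max 525
CropD regrets: 775, 0, 375, 450, 0 → max 775
Smallest max regret = 300 → CropA.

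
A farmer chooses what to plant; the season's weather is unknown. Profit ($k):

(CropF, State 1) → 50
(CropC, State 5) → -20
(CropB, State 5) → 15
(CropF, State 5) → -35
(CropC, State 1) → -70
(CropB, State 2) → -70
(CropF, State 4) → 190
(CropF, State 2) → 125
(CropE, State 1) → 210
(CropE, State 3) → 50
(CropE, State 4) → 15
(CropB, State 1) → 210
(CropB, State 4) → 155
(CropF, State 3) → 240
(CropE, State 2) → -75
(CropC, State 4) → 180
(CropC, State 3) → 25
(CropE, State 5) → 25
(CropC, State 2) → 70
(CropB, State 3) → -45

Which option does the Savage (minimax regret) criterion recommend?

Column bests: State 1=210, State 2=125, State 3=240, State 4=190, State 5=25.
CropF regrets: 160, 0, 0, 0, 60 → max 160
CropE regrets: 0, 200, 190, 175, 0 → max 200
CropC regrets: 280, 55, 215, 10, 45 → max 280
CropB regrets: 0, 195, 285, 35, 10 → max 285
Smallest max regret = 160 → CropF.

CropF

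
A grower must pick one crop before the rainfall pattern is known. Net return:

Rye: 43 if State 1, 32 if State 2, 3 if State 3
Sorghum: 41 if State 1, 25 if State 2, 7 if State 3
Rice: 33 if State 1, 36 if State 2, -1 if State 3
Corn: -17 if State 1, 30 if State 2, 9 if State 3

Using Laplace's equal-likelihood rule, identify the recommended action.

Rye

Row averages: Rye=26, Sorghum=73/3, Rice=68/3, Corn=22/3
Highest average = 26 → Rye.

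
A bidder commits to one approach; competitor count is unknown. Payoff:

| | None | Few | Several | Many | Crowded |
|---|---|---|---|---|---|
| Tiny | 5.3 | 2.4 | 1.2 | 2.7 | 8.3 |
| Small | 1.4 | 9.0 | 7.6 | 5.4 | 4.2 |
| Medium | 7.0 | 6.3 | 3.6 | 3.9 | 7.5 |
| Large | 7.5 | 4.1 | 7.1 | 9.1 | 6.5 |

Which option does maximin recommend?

Row minima: Tiny=1.2, Small=1.4, Medium=3.6, Large=4.1
Best worst-case = 4.1 → Large.

Large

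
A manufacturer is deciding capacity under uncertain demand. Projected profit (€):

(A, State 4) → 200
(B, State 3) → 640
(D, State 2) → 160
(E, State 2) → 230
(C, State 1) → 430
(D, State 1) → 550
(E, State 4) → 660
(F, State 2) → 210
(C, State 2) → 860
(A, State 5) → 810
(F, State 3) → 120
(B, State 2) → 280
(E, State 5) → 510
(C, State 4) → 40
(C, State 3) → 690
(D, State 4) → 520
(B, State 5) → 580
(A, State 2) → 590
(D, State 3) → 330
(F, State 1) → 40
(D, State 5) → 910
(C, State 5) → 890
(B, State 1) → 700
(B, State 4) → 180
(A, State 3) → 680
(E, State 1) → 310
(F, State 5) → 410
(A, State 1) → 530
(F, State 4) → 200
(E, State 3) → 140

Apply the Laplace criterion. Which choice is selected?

Row averages: A=562, B=476, C=582, D=494, E=370, F=196
Highest average = 582 → C.

C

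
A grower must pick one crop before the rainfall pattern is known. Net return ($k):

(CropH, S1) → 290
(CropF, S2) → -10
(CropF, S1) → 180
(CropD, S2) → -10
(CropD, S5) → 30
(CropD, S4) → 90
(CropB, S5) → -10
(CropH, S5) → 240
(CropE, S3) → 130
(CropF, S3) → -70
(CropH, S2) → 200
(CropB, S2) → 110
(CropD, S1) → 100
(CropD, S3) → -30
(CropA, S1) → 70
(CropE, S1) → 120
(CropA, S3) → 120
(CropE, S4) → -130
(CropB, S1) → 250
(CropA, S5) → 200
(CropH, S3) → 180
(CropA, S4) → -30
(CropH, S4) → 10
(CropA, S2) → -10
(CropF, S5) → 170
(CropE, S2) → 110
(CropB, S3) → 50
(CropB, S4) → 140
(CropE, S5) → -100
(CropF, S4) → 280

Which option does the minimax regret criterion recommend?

CropD

Column bests: S1=290, S2=200, S3=180, S4=280, S5=240.
CropA regrets: 220, 210, 60, 310, 40 → max 310
CropE regrets: 170, 90, 50, 410, 340 → max 410
CropD regrets: 190, 210, 210, 190, 210 → max 210
CropB regrets: 40, 90, 130, 140, 250 → max 250
CropF regrets: 110, 210, 250, 0, 70 → max 250
CropH regrets: 0, 0, 0, 270, 0 → max 270
Smallest max regret = 210 → CropD.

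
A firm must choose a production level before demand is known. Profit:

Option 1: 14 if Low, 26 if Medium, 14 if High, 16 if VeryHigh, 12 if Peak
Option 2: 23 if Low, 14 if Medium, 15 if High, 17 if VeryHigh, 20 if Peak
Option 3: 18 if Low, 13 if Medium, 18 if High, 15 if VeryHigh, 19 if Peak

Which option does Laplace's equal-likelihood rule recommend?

Row averages: Option 1=16.4, Option 2=17.8, Option 3=16.6
Highest average = 17.8 → Option 2.

Option 2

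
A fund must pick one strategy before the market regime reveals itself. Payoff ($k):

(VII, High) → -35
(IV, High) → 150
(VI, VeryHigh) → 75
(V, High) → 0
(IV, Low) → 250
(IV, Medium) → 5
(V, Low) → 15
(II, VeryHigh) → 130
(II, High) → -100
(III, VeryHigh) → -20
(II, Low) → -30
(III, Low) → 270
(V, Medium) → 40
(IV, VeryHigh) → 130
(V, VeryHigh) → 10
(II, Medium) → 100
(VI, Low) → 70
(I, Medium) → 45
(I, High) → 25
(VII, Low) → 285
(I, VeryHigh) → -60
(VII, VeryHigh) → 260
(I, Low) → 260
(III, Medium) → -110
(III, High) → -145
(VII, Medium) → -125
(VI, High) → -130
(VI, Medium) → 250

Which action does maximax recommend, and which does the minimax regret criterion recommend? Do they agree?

Row maxima: I=260, II=130, III=270, IV=250, V=40, VI=250, VII=285
Best best-case = 285 → VII.
Column bests: Low=285, Medium=250, High=150, VeryHigh=260.
I regrets: 25, 205, 125, 320 → max 320
II regrets: 315, 150, 250, 130 → max 315
III regrets: 15, 360, 295, 280 → max 360
IV regrets: 35, 245, 0, 130 → max 245
V regrets: 270, 210, 150, 250 → max 270
VI regrets: 215, 0, 280, 185 → max 280
VII regrets: 0, 375, 185, 0 → max 375
Smallest max regret = 245 → IV.

maximax → VII; minimax regret → IV (disagree)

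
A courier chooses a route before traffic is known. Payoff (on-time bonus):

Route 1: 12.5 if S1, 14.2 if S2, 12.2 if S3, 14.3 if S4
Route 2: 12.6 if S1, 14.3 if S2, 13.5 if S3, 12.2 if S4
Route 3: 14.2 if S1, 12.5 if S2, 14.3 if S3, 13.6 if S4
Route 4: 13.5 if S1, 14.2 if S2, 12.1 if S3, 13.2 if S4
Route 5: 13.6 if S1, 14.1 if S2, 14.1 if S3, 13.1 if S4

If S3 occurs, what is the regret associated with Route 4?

2.2

Best payoff under S3 is 14.3.
Regret = 14.3 − 12.1 = 2.2.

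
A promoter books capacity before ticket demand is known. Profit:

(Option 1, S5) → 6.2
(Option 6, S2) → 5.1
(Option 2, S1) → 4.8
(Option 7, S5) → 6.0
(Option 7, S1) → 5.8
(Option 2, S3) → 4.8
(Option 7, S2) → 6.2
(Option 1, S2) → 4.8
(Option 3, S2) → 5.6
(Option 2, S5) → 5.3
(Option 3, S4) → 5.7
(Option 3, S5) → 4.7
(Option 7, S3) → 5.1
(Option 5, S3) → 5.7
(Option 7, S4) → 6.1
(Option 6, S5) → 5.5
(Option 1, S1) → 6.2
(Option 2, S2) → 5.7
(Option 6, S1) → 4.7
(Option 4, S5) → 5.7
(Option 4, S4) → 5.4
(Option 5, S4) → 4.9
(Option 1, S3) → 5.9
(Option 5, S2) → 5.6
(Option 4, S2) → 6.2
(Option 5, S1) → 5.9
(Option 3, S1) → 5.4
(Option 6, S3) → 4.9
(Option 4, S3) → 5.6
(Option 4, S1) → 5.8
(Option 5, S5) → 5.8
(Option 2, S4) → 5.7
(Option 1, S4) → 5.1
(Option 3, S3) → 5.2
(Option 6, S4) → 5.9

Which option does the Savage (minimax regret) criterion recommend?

Column bests: S1=6.2, S2=6.2, S3=5.9, S4=6.1, S5=6.2.
Option 1 regrets: 0.0, 1.4, 0.0, 1.0, 0.0 → max 1.4
Option 2 regrets: 1.4, 0.5, 1.1, 0.4, 0.9 → max 1.4
Option 3 regrets: 0.8, 0.6, 0.7, 0.4, 1.5 → max 1.5
Option 4 regrets: 0.4, 0.0, 0.3, 0.7, 0.5 → max 0.7
Option 5 regrets: 0.3, 0.6, 0.2, 1.2, 0.4 → max 1.2
Option 6 regrets: 1.5, 1.1, 1.0, 0.2, 0.7 → max 1.5
Option 7 regrets: 0.4, 0.0, 0.8, 0.0, 0.2 → max 0.8
Smallest max regret = 0.7 → Option 4.

Option 4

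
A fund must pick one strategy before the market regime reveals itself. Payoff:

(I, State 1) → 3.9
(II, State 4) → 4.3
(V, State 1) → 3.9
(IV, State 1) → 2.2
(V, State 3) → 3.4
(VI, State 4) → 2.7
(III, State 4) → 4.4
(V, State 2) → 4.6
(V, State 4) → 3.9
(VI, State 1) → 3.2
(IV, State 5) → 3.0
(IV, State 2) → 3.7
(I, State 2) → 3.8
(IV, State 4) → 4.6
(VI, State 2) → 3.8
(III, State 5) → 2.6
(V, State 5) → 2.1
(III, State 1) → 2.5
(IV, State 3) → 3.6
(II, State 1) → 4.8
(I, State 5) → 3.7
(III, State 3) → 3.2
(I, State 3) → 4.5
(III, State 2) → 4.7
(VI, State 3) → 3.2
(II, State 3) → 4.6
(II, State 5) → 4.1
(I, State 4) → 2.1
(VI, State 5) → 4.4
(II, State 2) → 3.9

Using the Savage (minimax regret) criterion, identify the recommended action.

Column bests: State 1=4.8, State 2=4.7, State 3=4.6, State 4=4.6, State 5=4.4.
I regrets: 0.9, 0.9, 0.1, 2.5, 0.7 → max 2.5
II regrets: 0.0, 0.8, 0.0, 0.3, 0.3 → max 0.8
III regrets: 2.3, 0.0, 1.4, 0.2, 1.8 → max 2.3
IV regrets: 2.6, 1.0, 1.0, 0.0, 1.4 → max 2.6
V regrets: 0.9, 0.1, 1.2, 0.7, 2.3 → max 2.3
VI regrets: 1.6, 0.9, 1.4, 1.9, 0.0 → max 1.9
Smallest max regret = 0.8 → II.

II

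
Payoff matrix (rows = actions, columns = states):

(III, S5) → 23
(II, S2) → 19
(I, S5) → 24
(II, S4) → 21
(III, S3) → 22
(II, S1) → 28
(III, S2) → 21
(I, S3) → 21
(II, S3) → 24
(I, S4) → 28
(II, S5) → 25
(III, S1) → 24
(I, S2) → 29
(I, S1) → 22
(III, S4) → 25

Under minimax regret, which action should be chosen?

Column bests: S1=28, S2=29, S3=24, S4=28, S5=25.
I regrets: 6, 0, 3, 0, 1 → max 6
II regrets: 0, 10, 0, 7, 0 → max 10
III regrets: 4, 8, 2, 3, 2 → max 8
Smallest max regret = 6 → I.

I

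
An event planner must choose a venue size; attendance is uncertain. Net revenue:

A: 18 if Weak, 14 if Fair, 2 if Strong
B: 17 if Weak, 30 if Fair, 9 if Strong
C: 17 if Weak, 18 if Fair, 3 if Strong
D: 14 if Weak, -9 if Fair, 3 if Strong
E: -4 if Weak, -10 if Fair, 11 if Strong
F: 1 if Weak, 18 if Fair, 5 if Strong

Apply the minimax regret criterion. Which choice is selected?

Column bests: Weak=18, Fair=30, Strong=11.
A regrets: 0, 16, 9 → max 16
B regrets: 1, 0, 2 → max 2
C regrets: 1, 12, 8 → max 12
D regrets: 4, 39, 8 → max 39
E regrets: 22, 40, 0 → max 40
F regrets: 17, 12, 6 → max 17
Smallest max regret = 2 → B.

B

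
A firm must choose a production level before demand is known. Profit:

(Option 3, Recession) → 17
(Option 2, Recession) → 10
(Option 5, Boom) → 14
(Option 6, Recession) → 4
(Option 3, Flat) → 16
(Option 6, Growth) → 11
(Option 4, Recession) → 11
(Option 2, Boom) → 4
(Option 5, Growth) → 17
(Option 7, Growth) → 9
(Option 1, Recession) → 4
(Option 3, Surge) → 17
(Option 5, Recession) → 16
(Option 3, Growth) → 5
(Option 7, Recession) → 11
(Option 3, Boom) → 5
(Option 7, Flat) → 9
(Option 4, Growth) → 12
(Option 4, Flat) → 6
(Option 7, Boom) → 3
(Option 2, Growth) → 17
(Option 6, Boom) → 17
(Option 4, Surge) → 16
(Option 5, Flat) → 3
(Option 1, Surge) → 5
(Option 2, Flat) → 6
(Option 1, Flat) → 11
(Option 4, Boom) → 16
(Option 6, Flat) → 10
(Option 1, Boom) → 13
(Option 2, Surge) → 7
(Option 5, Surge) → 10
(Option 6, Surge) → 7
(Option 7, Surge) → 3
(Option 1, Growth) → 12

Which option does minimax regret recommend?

Column bests: Recession=17, Flat=16, Growth=17, Boom=17, Surge=17.
Option 1 regrets: 13, 5, 5, 4, 12 → max 13
Option 2 regrets: 7, 10, 0, 13, 10 → max 13
Option 3 regrets: 0, 0, 12, 12, 0 → max 12
Option 4 regrets: 6, 10, 5, 1, 1 → max 10
Option 5 regrets: 1, 13, 0, 3, 7 → max 13
Option 6 regrets: 13, 6, 6, 0, 10 → max 13
Option 7 regrets: 6, 7, 8, 14, 14 → max 14
Smallest max regret = 10 → Option 4.

Option 4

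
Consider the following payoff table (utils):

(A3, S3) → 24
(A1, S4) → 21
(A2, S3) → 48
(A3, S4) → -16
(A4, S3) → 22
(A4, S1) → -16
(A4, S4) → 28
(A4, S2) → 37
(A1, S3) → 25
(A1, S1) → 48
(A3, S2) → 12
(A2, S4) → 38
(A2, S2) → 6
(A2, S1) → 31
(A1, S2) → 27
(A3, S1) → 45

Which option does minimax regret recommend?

Column bests: S1=48, S2=37, S3=48, S4=38.
A1 regrets: 0, 10, 23, 17 → max 23
A2 regrets: 17, 31, 0, 0 → max 31
A3 regrets: 3, 25, 24, 54 → max 54
A4 regrets: 64, 0, 26, 10 → max 64
Smallest max regret = 23 → A1.

A1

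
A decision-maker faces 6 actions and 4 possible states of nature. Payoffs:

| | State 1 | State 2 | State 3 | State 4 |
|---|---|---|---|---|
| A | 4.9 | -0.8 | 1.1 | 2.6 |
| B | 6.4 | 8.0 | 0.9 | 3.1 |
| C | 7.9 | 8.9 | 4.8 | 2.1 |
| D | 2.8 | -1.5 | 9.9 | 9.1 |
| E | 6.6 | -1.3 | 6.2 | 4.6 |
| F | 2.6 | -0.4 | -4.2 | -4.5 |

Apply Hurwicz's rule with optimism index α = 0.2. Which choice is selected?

C

A: 0.2·4.9 + 0.8·(-0.8) = 0.34
B: 0.2·8.0 + 0.8·0.9 = 2.32
C: 0.2·8.9 + 0.8·2.1 = 3.46
D: 0.2·9.9 + 0.8·(-1.5) = 0.78
E: 0.2·6.6 + 0.8·(-1.3) = 0.28
F: 0.2·2.6 + 0.8·(-4.5) = -3.08
Highest Hurwicz score = 3.46 → C.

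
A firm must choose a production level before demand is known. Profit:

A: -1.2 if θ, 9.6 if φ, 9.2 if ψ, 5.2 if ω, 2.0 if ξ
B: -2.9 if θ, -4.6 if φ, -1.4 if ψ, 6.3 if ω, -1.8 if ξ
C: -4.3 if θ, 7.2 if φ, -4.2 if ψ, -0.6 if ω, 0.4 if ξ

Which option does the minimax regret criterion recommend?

Column bests: θ=-1.2, φ=9.6, ψ=9.2, ω=6.3, ξ=2.0.
A regrets: 0.0, 0.0, 0.0, 1.1, 0.0 → max 1.1
B regrets: 1.7, 14.2, 10.6, 0.0, 3.8 → max 14.2
C regrets: 3.1, 2.4, 13.4, 6.9, 1.6 → max 13.4
Smallest max regret = 1.1 → A.

A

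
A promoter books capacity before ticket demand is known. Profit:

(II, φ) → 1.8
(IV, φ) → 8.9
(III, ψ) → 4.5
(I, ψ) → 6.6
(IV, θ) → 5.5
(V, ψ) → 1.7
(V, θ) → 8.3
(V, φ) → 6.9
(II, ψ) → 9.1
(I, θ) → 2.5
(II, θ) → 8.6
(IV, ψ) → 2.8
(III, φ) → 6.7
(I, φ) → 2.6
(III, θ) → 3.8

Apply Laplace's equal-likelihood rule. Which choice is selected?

Row averages: I=3.9, II=6.5, III=5, IV=86/15, V=169/30
Highest average = 6.5 → II.

II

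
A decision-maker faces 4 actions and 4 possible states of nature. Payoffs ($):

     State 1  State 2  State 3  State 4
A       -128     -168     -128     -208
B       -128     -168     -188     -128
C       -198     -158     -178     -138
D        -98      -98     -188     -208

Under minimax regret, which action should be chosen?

B

Column bests: State 1=-98, State 2=-98, State 3=-128, State 4=-128.
A regrets: 30, 70, 0, 80 → max 80
B regrets: 30, 70, 60, 0 → max 70
C regrets: 100, 60, 50, 10 → max 100
D regrets: 0, 0, 60, 80 → max 80
Smallest max regret = 70 → B.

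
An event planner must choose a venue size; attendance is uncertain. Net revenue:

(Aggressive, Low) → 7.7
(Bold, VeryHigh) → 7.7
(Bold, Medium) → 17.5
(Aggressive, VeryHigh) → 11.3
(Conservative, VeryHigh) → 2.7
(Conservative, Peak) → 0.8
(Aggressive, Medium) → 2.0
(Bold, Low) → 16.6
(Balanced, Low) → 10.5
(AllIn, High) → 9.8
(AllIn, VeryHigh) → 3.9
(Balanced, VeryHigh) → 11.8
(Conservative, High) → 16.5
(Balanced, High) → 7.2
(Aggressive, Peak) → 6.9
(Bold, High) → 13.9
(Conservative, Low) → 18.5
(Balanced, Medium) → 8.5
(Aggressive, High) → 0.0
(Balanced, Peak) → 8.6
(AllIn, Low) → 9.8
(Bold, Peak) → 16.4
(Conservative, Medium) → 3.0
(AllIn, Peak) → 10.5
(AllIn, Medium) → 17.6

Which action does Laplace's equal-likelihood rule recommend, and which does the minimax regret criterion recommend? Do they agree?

laplace → Bold; minimax regret → Bold (agree)

Row averages: Conservative=8.3, Balanced=9.32, Aggressive=5.58, Bold=14.42, AllIn=10.32
Highest average = 14.42 → Bold.
Column bests: Low=18.5, Medium=17.6, High=16.5, VeryHigh=11.8, Peak=16.4.
Conservative regrets: 0.0, 14.6, 0.0, 9.1, 15.6 → max 15.6
Balanced regrets: 8.0, 9.1, 9.3, 0.0, 7.8 → max 9.3
Aggressive regrets: 10.8, 15.6, 16.5, 0.5, 9.5 → max 16.5
Bold regrets: 1.9, 0.1, 2.6, 4.1, 0.0 → max 4.1
AllIn regrets: 8.7, 0.0, 6.7, 7.9, 5.9 → max 8.7
Smallest max regret = 4.1 → Bold.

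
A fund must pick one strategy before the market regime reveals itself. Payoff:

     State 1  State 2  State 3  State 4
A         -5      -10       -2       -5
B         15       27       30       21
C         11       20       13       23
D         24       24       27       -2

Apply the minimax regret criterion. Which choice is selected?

B

Column bests: State 1=24, State 2=27, State 3=30, State 4=23.
A regrets: 29, 37, 32, 28 → max 37
B regrets: 9, 0, 0, 2 → max 9
C regrets: 13, 7, 17, 0 → max 17
D regrets: 0, 3, 3, 25 → max 25
Smallest max regret = 9 → B.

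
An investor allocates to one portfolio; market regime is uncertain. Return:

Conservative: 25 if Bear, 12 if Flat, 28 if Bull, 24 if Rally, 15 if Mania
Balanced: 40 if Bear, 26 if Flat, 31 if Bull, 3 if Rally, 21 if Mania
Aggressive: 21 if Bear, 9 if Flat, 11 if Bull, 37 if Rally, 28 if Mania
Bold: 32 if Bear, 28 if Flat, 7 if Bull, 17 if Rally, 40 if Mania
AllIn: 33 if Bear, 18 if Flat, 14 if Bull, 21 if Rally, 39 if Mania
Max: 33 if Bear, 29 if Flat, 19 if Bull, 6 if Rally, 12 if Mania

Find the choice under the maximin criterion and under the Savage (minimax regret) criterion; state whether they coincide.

maximin → AllIn; minimax regret → AllIn (agree)

Row minima: Conservative=12, Balanced=3, Aggressive=9, Bold=7, AllIn=14, Max=6
Best worst-case = 14 → AllIn.
Column bests: Bear=40, Flat=29, Bull=31, Rally=37, Mania=40.
Conservative regrets: 15, 17, 3, 13, 25 → max 25
Balanced regrets: 0, 3, 0, 34, 19 → max 34
Aggressive regrets: 19, 20, 20, 0, 12 → max 20
Bold regrets: 8, 1, 24, 20, 0 → max 24
AllIn regrets: 7, 11, 17, 16, 1 → max 17
Max regrets: 7, 0, 12, 31, 28 → max 31
Smallest max regret = 17 → AllIn.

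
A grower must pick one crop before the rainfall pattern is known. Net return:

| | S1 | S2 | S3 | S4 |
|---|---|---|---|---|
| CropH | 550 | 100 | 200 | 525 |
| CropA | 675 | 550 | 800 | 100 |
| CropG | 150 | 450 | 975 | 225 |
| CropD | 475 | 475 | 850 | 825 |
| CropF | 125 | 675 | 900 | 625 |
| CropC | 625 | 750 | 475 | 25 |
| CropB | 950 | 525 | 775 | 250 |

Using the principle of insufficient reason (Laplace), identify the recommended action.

Row averages: CropH=343.75, CropA=531.25, CropG=450, CropD=656.25, CropF=581.25, CropC=468.75, CropB=625
Highest average = 656.25 → CropD.

CropD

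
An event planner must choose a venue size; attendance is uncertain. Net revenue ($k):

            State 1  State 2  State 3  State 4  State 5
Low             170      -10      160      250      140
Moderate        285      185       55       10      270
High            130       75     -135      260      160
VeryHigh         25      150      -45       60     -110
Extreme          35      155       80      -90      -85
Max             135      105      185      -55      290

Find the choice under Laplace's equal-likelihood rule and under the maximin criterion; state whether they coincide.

laplace → Moderate; maximin → Moderate (agree)

Row averages: Low=142, Moderate=161, High=98, VeryHigh=16, Extreme=19, Max=132
Highest average = 161 → Moderate.
Row minima: Low=-10, Moderate=10, High=-135, VeryHigh=-110, Extreme=-90, Max=-55
Best worst-case = 10 → Moderate.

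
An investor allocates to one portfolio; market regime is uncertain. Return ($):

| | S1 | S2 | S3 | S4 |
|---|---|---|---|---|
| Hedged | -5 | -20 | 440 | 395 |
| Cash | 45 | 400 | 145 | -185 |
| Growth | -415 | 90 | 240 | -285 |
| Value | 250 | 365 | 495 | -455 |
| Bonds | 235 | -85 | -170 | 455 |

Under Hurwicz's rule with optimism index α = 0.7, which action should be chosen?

Hedged: 0.7·440 + 0.3·(-20) = 302
Cash: 0.7·400 + 0.3·(-185) = 224.5
Growth: 0.7·240 + 0.3·(-415) = 43.5
Value: 0.7·495 + 0.3·(-455) = 210
Bonds: 0.7·455 + 0.3·(-170) = 267.5
Highest Hurwicz score = 302 → Hedged.

Hedged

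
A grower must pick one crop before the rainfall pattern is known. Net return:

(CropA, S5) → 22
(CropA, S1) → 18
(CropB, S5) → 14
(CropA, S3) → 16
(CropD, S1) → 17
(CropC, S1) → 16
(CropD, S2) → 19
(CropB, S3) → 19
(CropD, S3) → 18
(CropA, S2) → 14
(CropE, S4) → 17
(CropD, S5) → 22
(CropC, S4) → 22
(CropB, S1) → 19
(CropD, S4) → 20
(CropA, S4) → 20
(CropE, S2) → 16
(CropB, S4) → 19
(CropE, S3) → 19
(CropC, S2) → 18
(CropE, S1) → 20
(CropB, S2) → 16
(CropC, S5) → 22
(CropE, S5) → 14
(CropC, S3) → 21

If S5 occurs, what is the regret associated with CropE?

8

Best payoff under S5 is 22.
Regret = 22 − 14 = 8.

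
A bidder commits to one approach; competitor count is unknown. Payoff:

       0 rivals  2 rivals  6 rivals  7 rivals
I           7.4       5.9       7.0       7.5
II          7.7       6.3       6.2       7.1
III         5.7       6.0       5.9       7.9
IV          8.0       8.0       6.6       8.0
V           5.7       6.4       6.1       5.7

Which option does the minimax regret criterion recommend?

IV

Column bests: 0 rivals=8.0, 2 rivals=8.0, 6 rivals=7.0, 7 rivals=8.0.
I regrets: 0.6, 2.1, 0.0, 0.5 → max 2.1
II regrets: 0.3, 1.7, 0.8, 0.9 → max 1.7
III regrets: 2.3, 2.0, 1.1, 0.1 → max 2.3
IV regrets: 0.0, 0.0, 0.4, 0.0 → max 0.4
V regrets: 2.3, 1.6, 0.9, 2.3 → max 2.3
Smallest max regret = 0.4 → IV.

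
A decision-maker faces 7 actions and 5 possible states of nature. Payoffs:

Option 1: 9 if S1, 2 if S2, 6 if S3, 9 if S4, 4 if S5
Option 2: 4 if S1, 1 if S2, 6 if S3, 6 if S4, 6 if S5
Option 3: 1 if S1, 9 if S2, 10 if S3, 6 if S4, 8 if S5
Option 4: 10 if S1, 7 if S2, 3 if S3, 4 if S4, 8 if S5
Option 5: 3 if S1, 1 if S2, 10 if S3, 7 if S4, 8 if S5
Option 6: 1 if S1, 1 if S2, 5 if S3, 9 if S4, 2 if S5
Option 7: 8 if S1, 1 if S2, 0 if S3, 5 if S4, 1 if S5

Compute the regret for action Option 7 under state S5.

7

Best payoff under S5 is 8.
Regret = 8 − 1 = 7.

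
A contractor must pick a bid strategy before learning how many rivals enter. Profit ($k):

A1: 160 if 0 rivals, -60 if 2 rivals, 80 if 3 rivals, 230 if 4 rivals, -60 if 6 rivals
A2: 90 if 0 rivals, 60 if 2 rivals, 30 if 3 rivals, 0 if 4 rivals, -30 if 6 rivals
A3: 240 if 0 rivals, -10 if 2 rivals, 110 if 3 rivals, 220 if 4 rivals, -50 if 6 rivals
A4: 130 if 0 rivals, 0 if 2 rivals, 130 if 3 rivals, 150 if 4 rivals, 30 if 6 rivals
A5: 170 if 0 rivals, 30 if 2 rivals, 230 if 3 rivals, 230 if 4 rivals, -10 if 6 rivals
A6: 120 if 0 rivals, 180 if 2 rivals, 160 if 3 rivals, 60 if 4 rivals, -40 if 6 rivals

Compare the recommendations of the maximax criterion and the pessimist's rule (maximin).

Row maxima: A1=230, A2=90, A3=240, A4=150, A5=230, A6=180
Best best-case = 240 → A3.
Row minima: A1=-60, A2=-30, A3=-50, A4=0, A5=-10, A6=-40
Best worst-case = 0 → A4.

maximax → A3; maximin → A4 (disagree)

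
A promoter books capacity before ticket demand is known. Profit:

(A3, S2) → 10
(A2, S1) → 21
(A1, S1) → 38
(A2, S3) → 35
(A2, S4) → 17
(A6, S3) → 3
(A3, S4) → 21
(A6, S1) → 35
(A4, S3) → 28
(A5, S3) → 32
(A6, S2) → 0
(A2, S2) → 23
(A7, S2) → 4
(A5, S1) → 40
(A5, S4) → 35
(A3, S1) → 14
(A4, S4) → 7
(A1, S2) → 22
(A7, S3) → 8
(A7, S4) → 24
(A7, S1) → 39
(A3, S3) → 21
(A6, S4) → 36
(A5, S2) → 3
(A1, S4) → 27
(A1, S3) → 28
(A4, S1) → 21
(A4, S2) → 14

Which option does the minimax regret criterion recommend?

Column bests: S1=40, S2=23, S3=35, S4=36.
A1 regrets: 2, 1, 7, 9 → max 9
A2 regrets: 19, 0, 0, 19 → max 19
A3 regrets: 26, 13, 14, 15 → max 26
A4 regrets: 19, 9, 7, 29 → max 29
A5 regrets: 0, 20, 3, 1 → max 20
A6 regrets: 5, 23, 32, 0 → max 32
A7 regrets: 1, 19, 27, 12 → max 27
Smallest max regret = 9 → A1.

A1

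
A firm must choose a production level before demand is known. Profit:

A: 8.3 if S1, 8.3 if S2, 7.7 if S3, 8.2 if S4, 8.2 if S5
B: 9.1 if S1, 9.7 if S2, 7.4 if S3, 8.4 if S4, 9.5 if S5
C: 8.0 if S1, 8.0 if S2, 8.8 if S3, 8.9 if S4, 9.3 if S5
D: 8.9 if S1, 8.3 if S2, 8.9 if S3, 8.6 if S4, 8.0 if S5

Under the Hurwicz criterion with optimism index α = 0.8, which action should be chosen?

B

A: 0.8·8.3 + 0.2·7.7 = 8.18
B: 0.8·9.7 + 0.2·7.4 = 9.24
C: 0.8·9.3 + 0.2·8.0 = 9.04
D: 0.8·8.9 + 0.2·8.0 = 8.72
Highest Hurwicz score = 9.24 → B.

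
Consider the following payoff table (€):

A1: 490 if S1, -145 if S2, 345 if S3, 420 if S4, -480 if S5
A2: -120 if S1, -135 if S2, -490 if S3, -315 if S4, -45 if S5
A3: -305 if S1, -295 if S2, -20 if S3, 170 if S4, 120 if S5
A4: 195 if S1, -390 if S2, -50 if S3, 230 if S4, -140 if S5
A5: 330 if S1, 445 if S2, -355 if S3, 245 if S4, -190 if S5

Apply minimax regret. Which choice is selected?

A1

Column bests: S1=490, S2=445, S3=345, S4=420, S5=120.
A1 regrets: 0, 590, 0, 0, 600 → max 600
A2 regrets: 610, 580, 835, 735, 165 → max 835
A3 regrets: 795, 740, 365, 250, 0 → max 795
A4 regrets: 295, 835, 395, 190, 260 → max 835
A5 regrets: 160, 0, 700, 175, 310 → max 700
Smallest max regret = 600 → A1.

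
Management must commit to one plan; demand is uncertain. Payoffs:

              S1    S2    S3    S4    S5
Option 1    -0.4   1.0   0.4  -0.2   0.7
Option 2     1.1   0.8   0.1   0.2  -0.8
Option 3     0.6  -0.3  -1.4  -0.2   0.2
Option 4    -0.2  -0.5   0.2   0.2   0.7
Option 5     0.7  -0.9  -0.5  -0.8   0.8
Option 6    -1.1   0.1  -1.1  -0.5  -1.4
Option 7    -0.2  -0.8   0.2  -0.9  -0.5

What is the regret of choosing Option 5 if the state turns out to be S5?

0.0

Best payoff under S5 is 0.8.
Regret = 0.8 − 0.8 = 0.0.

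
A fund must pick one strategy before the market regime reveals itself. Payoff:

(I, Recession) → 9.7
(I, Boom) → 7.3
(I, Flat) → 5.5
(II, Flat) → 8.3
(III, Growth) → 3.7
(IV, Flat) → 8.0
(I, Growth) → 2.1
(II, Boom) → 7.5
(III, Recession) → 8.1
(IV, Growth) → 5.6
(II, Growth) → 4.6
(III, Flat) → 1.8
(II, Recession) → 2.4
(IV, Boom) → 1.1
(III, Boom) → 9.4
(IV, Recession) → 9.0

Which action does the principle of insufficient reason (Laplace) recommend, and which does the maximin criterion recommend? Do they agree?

laplace → I; maximin → II (disagree)

Row averages: I=6.15, II=5.7, III=5.75, IV=5.925
Highest average = 6.15 → I.
Row minima: I=2.1, II=2.4, III=1.8, IV=1.1
Best worst-case = 2.4 → II.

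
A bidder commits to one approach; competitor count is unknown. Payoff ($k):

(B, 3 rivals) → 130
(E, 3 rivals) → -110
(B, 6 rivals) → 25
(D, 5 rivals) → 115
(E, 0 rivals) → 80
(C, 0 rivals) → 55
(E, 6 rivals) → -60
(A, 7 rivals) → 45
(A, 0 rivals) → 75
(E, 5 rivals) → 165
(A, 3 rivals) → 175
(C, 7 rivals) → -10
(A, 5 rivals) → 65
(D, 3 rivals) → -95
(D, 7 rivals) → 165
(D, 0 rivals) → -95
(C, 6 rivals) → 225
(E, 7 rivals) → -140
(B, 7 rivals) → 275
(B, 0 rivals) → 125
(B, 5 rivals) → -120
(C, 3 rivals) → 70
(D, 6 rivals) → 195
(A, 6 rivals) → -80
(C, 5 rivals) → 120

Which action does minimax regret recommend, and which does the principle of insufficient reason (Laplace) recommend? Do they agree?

Column bests: 0 rivals=125, 3 rivals=175, 5 rivals=165, 6 rivals=225, 7 rivals=275.
A regrets: 50, 0, 100, 305, 230 → max 305
B regrets: 0, 45, 285, 200, 0 → max 285
C regrets: 70, 105, 45, 0, 285 → max 285
D regrets: 220, 270, 50, 30, 110 → max 270
E regrets: 45, 285, 0, 285, 415 → max 415
Smallest max regret = 270 → D.
Row averages: A=56, B=87, C=92, D=57, E=-13
Highest average = 92 → C.

minimax regret → D; laplace → C (disagree)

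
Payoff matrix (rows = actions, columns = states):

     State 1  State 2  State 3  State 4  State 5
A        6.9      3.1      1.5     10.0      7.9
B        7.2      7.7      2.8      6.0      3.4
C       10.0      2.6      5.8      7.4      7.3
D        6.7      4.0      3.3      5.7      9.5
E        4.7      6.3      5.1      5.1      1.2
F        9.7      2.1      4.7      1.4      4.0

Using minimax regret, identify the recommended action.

Column bests: State 1=10.0, State 2=7.7, State 3=5.8, State 4=10.0, State 5=9.5.
A regrets: 3.1, 4.6, 4.3, 0.0, 1.6 → max 4.6
B regrets: 2.8, 0.0, 3.0, 4.0, 6.1 → max 6.1
C regrets: 0.0, 5.1, 0.0, 2.6, 2.2 → max 5.1
D regrets: 3.3, 3.7, 2.5, 4.3, 0.0 → max 4.3
E regrets: 5.3, 1.4, 0.7, 4.9, 8.3 → max 8.3
F regrets: 0.3, 5.6, 1.1, 8.6, 5.5 → max 8.6
Smallest max regret = 4.3 → D.

D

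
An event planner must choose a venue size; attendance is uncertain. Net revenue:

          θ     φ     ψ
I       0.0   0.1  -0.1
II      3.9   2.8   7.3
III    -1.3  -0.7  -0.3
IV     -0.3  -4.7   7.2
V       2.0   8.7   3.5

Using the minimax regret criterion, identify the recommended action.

Column bests: θ=3.9, φ=8.7, ψ=7.3.
I regrets: 3.9, 8.6, 7.4 → max 8.6
II regrets: 0.0, 5.9, 0.0 → max 5.9
III regrets: 5.2, 9.4, 7.6 → max 9.4
IV regrets: 4.2, 13.4, 0.1 → max 13.4
V regrets: 1.9, 0.0, 3.8 → max 3.8
Smallest max regret = 3.8 → V.

V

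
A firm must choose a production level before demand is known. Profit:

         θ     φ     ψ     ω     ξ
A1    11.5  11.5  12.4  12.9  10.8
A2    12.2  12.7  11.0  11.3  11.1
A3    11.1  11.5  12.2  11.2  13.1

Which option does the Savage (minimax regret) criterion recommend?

A3

Column bests: θ=12.2, φ=12.7, ψ=12.4, ω=12.9, ξ=13.1.
A1 regrets: 0.7, 1.2, 0.0, 0.0, 2.3 → max 2.3
A2 regrets: 0.0, 0.0, 1.4, 1.6, 2.0 → max 2.0
A3 regrets: 1.1, 1.2, 0.2, 1.7, 0.0 → max 1.7
Smallest max regret = 1.7 → A3.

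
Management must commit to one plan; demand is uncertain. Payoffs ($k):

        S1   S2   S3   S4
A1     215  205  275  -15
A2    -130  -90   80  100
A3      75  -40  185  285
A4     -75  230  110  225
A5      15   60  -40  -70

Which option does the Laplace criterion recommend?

A1

Row averages: A1=170, A2=-10, A3=126.25, A4=122.5, A5=-8.75
Highest average = 170 → A1.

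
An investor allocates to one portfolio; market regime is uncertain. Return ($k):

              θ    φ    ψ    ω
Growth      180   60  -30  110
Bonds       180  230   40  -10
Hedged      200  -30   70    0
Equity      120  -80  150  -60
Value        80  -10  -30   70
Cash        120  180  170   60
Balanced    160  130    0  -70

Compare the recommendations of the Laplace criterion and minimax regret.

laplace → Cash; minimax regret → Cash (agree)

Row averages: Growth=80, Bonds=110, Hedged=60, Equity=32.5, Value=27.5, Cash=132.5, Balanced=55
Highest average = 132.5 → Cash.
Column bests: θ=200, φ=230, ψ=170, ω=110.
Growth regrets: 20, 170, 200, 0 → max 200
Bonds regrets: 20, 0, 130, 120 → max 130
Hedged regrets: 0, 260, 100, 110 → max 260
Equity regrets: 80, 310, 20, 170 → max 310
Value regrets: 120, 240, 200, 40 → max 240
Cash regrets: 80, 50, 0, 50 → max 80
Balanced regrets: 40, 100, 170, 180 → max 180
Smallest max regret = 80 → Cash.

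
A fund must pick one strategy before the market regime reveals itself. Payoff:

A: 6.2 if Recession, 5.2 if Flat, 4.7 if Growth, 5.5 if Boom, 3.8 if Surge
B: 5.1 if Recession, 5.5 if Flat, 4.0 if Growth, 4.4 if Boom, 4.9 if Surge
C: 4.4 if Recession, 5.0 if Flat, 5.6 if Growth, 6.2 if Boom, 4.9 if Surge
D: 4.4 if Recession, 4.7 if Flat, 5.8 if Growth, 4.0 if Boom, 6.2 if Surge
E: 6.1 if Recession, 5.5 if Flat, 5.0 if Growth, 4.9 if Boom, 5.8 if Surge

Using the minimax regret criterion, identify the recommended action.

E

Column bests: Recession=6.2, Flat=5.5, Growth=5.8, Boom=6.2, Surge=6.2.
A regrets: 0.0, 0.3, 1.1, 0.7, 2.4 → max 2.4
B regrets: 1.1, 0.0, 1.8, 1.8, 1.3 → max 1.8
C regrets: 1.8, 0.5, 0.2, 0.0, 1.3 → max 1.8
D regrets: 1.8, 0.8, 0.0, 2.2, 0.0 → max 2.2
E regrets: 0.1, 0.0, 0.8, 1.3, 0.4 → max 1.3
Smallest max regret = 1.3 → E.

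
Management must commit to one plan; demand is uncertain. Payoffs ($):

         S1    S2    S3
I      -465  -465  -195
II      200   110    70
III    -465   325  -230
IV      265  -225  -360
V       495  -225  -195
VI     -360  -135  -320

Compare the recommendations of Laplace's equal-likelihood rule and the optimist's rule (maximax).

Row averages: I=-375, II=380/3, III=-370/3, IV=-320/3, V=25, VI=-815/3
Highest average = 380/3 → II.
Row maxima: I=-195, II=200, III=325, IV=265, V=495, VI=-135
Best best-case = 495 → V.

laplace → II; maximax → V (disagree)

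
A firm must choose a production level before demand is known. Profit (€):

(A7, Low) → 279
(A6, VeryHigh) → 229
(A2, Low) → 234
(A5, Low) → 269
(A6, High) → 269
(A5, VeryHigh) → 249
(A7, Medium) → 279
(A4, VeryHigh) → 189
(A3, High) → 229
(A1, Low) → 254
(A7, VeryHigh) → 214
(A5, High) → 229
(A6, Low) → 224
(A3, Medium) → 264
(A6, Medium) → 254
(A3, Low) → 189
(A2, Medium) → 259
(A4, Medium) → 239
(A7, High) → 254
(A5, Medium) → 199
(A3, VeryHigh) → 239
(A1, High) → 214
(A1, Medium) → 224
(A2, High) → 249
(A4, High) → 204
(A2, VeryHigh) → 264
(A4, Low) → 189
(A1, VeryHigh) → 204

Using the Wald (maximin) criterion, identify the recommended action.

Row minima: A1=204, A2=234, A3=189, A4=189, A5=199, A6=224, A7=214
Best worst-case = 234 → A2.

A2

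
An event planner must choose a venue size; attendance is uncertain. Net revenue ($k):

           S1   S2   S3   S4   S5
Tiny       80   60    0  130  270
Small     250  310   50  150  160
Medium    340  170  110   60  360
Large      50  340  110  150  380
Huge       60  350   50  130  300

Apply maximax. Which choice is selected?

Row maxima: Tiny=270, Small=310, Medium=360, Large=380, Huge=350
Best best-case = 380 → Large.

Large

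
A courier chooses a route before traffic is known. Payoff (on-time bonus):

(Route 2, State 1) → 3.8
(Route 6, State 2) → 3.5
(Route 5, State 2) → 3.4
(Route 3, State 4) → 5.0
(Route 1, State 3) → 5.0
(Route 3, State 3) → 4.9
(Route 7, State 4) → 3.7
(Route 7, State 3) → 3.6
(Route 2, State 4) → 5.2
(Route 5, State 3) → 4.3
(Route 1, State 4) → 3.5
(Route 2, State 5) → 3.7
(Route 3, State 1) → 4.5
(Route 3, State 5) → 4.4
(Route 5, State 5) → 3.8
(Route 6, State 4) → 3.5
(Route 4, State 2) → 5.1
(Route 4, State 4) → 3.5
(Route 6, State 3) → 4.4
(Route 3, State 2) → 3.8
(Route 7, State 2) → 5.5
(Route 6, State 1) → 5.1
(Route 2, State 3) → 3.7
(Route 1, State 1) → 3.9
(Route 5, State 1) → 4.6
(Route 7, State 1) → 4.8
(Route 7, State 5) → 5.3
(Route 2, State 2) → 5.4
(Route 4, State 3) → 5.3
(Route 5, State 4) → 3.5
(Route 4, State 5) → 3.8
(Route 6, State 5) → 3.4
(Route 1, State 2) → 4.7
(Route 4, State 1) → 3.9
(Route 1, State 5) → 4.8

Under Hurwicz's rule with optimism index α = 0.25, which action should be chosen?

Route 2

Route 1: 0.25·5.0 + 0.75·3.5 = 3.875
Route 2: 0.25·5.4 + 0.75·3.7 = 4.125
Route 3: 0.25·5.0 + 0.75·3.8 = 4.1
Route 4: 0.25·5.3 + 0.75·3.5 = 3.95
Route 5: 0.25·4.6 + 0.75·3.4 = 3.7
Route 6: 0.25·5.1 + 0.75·3.4 = 3.825
Route 7: 0.25·5.5 + 0.75·3.6 = 4.075
Highest Hurwicz score = 4.125 → Route 2.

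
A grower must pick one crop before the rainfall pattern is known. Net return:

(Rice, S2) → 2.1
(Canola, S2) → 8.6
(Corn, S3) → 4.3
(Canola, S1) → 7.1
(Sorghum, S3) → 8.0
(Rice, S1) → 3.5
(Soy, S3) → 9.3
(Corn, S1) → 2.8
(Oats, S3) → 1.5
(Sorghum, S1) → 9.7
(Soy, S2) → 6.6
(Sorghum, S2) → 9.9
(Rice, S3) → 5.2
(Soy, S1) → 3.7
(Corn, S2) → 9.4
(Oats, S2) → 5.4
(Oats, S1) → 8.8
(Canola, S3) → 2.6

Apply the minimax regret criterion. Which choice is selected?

Column bests: S1=9.7, S2=9.9, S3=9.3.
Rice regrets: 6.2, 7.8, 4.1 → max 7.8
Corn regrets: 6.9, 0.5, 5.0 → max 6.9
Canola regrets: 2.6, 1.3, 6.7 → max 6.7
Soy regrets: 6.0, 3.3, 0.0 → max 6.0
Sorghum regrets: 0.0, 0.0, 1.3 → max 1.3
Oats regrets: 0.9, 4.5, 7.8 → max 7.8
Smallest max regret = 1.3 → Sorghum.

Sorghum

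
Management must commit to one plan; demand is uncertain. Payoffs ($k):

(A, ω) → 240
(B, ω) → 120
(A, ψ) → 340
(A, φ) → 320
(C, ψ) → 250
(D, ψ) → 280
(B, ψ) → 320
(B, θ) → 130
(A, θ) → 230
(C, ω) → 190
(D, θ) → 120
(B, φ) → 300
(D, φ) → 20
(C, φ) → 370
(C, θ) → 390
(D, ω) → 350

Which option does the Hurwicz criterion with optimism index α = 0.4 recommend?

A

A: 0.4·340 + 0.6·230 = 274
B: 0.4·320 + 0.6·120 = 200
C: 0.4·390 + 0.6·190 = 270
D: 0.4·350 + 0.6·20 = 152
Highest Hurwicz score = 274 → A.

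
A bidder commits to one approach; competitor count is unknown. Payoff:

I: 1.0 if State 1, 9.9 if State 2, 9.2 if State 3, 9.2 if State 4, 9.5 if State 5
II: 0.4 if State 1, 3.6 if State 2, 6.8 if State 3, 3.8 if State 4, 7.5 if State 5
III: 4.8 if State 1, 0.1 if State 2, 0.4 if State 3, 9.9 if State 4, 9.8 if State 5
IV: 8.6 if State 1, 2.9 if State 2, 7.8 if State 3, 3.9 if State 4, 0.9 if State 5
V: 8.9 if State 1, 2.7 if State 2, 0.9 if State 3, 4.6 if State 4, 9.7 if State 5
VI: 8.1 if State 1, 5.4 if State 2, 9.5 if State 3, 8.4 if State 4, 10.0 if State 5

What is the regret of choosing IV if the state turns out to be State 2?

7.0

Best payoff under State 2 is 9.9.
Regret = 9.9 − 2.9 = 7.0.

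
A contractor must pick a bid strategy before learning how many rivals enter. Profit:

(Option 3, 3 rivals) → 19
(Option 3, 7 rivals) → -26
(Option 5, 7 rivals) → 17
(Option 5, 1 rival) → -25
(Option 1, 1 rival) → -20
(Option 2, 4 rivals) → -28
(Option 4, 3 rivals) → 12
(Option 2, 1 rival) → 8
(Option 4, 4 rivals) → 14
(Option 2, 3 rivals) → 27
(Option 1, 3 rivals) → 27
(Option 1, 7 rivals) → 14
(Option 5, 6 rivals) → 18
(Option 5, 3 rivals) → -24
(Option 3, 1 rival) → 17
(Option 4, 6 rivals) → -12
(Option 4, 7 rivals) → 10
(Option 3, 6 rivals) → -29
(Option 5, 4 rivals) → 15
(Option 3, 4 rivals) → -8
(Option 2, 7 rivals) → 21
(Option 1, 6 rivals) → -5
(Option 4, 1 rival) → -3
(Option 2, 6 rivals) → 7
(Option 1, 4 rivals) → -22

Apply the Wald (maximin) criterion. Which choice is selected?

Row minima: Option 1=-22, Option 2=-28, Option 3=-29, Option 4=-12, Option 5=-25
Best worst-case = -12 → Option 4.

Option 4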